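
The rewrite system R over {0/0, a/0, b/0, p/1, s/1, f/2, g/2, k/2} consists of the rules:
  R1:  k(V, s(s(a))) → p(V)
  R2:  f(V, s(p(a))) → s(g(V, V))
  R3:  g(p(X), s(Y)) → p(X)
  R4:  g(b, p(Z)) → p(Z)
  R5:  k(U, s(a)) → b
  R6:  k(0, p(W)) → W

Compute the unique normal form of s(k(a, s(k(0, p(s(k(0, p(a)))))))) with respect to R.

s(p(a))

1. s(k(a, s(k(0, p(s(k(0, p(a))))))))  →  s(k(a, s(s(k(0, p(a))))))   [R6 at 1.2.1]
2. s(k(a, s(s(k(0, p(a))))))  →  s(k(a, s(s(a))))   [R6 at 1.2.1.1]
3. s(k(a, s(s(a))))  →  s(p(a))   [R1 at 1]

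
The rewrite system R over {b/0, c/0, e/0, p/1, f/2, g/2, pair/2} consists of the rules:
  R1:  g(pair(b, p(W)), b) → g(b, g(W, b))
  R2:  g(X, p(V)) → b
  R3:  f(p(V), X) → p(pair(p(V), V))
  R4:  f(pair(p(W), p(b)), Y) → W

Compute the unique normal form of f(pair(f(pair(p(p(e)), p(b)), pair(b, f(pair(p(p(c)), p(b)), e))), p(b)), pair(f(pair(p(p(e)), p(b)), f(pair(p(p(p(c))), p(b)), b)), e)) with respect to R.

e

1. f(pair(f(pair(p(p(e)), p(b)), pair(b, f(pair(p(p(c)), p(b)), e))), p(b)), pair(f(pair(p(p(e)), p(b)), f(pair(p(p(p(c))), p(b)), b)), e))  →  f(pair(p(e), p(b)), pair(f(pair(p(p(e)), p(b)), f(pair(p(p(p(c))), p(b)), b)), e))   [R4 at 1.1]
2. f(pair(p(e), p(b)), pair(f(pair(p(p(e)), p(b)), f(pair(p(p(p(c))), p(b)), b)), e))  →  e   [R4 at ε]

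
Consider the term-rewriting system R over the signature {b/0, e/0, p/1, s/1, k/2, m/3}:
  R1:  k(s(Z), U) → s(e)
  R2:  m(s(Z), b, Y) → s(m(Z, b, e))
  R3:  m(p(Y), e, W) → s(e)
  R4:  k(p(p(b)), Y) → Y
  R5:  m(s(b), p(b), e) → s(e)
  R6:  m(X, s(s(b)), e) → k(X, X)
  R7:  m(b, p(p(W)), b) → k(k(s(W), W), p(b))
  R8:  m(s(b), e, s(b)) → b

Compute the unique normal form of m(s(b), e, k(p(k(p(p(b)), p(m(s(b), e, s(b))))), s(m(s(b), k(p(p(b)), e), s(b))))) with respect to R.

1. m(s(b), e, k(p(k(p(p(b)), p(m(s(b), e, s(b))))), s(m(s(b), k(p(p(b)), e), s(b)))))  →  m(s(b), e, k(p(p(m(s(b), e, s(b)))), s(m(s(b), k(p(p(b)), e), s(b)))))   [R4 at 3.1.1]
2. m(s(b), e, k(p(p(m(s(b), e, s(b)))), s(m(s(b), k(p(p(b)), e), s(b)))))  →  m(s(b), e, k(p(p(b)), s(m(s(b), k(p(p(b)), e), s(b)))))   [R8 at 3.1.1.1]
3. m(s(b), e, k(p(p(b)), s(m(s(b), k(p(p(b)), e), s(b)))))  →  m(s(b), e, s(m(s(b), k(p(p(b)), e), s(b))))   [R4 at 3]
4. m(s(b), e, s(m(s(b), k(p(p(b)), e), s(b))))  →  m(s(b), e, s(m(s(b), e, s(b))))   [R4 at 3.1.2]
5. m(s(b), e, s(m(s(b), e, s(b))))  →  m(s(b), e, s(b))   [R8 at 3.1]
6. m(s(b), e, s(b))  →  b   [R8 at ε]

b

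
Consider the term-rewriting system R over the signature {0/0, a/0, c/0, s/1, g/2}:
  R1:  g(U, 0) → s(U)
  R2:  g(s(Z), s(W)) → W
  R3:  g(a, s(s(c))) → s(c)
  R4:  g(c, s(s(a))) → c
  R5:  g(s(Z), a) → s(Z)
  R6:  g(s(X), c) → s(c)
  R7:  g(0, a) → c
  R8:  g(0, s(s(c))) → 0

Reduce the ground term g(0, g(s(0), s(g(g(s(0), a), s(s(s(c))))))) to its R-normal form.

1. g(0, g(s(0), s(g(g(s(0), a), s(s(s(c)))))))  →  g(0, g(g(s(0), a), s(s(s(c)))))   [R2 at 2]
2. g(0, g(g(s(0), a), s(s(s(c)))))  →  g(0, g(s(0), s(s(s(c)))))   [R5 at 2.1]
3. g(0, g(s(0), s(s(s(c)))))  →  g(0, s(s(c)))   [R2 at 2]
4. g(0, s(s(c)))  →  0   [R8 at ε]

0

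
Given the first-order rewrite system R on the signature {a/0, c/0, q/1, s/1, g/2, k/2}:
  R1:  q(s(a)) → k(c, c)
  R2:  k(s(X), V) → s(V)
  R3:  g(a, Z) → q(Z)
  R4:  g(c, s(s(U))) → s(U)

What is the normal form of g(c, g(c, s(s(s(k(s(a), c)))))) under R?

1. g(c, g(c, s(s(s(k(s(a), c))))))  →  g(c, s(s(k(s(a), c))))   [R4 at 2]
2. g(c, s(s(k(s(a), c))))  →  s(k(s(a), c))   [R4 at ε]
3. s(k(s(a), c))  →  s(s(c))   [R2 at 1]

s(s(c))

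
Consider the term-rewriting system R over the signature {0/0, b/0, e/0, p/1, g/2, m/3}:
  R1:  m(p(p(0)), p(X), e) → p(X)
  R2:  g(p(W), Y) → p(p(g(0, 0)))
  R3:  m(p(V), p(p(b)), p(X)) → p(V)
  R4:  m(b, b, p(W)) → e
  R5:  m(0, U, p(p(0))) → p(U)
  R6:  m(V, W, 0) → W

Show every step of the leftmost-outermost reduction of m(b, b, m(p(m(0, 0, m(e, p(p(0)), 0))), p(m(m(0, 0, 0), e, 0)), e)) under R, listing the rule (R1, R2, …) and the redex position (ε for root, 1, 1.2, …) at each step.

e

1. m(b, b, m(p(m(0, 0, m(e, p(p(0)), 0))), p(m(m(0, 0, 0), e, 0)), e))  →  m(b, b, m(p(m(0, 0, p(p(0)))), p(m(m(0, 0, 0), e, 0)), e))   [R6 at 3.1.1.3]
2. m(b, b, m(p(m(0, 0, p(p(0)))), p(m(m(0, 0, 0), e, 0)), e))  →  m(b, b, m(p(p(0)), p(m(m(0, 0, 0), e, 0)), e))   [R5 at 3.1.1]
3. m(b, b, m(p(p(0)), p(m(m(0, 0, 0), e, 0)), e))  →  m(b, b, p(m(m(0, 0, 0), e, 0)))   [R1 at 3]
4. m(b, b, p(m(m(0, 0, 0), e, 0)))  →  e   [R4 at ε]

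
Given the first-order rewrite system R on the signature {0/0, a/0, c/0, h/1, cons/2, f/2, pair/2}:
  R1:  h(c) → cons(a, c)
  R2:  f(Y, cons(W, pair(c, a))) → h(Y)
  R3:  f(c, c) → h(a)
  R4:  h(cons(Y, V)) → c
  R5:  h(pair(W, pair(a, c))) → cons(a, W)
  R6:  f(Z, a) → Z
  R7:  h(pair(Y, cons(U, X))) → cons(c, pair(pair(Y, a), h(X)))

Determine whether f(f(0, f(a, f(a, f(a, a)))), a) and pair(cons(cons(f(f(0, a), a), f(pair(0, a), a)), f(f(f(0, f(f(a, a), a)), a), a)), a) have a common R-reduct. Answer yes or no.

no — NF(t₁) = 0, NF(t₂) = pair(cons(cons(0, pair(0, a)), 0), a)

Reduce t₁ = f(f(0, f(a, f(a, f(a, a)))), a):
1. f(f(0, f(a, f(a, f(a, a)))), a)  →  f(0, f(a, f(a, f(a, a))))   [R6 at ε]
2. f(0, f(a, f(a, f(a, a))))  →  f(0, f(a, f(a, a)))   [R6 at 2.2.2]
3. f(0, f(a, f(a, a)))  →  f(0, f(a, a))   [R6 at 2.2]
4. f(0, f(a, a))  →  f(0, a)   [R6 at 2]
5. f(0, a)  →  0   [R6 at ε]

Reduce t₂ = pair(cons(cons(f(f(0, a), a), f(pair(0, a), a)), f(f(f(0, f(f(a, a), a)), a), a)), a):
1. pair(cons(cons(f(f(0, a), a), f(pair(0, a), a)), f(f(f(0, f(f(a, a), a)), a), a)), a)  →  pair(cons(cons(f(0, a), f(pair(0, a), a)), f(f(f(0, f(f(a, a), a)), a), a)), a)   [R6 at 1.1.1]
2. pair(cons(cons(f(0, a), f(pair(0, a), a)), f(f(f(0, f(f(a, a), a)), a), a)), a)  →  pair(cons(cons(0, f(pair(0, a), a)), f(f(f(0, f(f(a, a), a)), a), a)), a)   [R6 at 1.1.1]
3. pair(cons(cons(0, f(pair(0, a), a)), f(f(f(0, f(f(a, a), a)), a), a)), a)  →  pair(cons(cons(0, pair(0, a)), f(f(f(0, f(f(a, a), a)), a), a)), a)   [R6 at 1.1.2]
4. pair(cons(cons(0, pair(0, a)), f(f(f(0, f(f(a, a), a)), a), a)), a)  →  pair(cons(cons(0, pair(0, a)), f(f(0, f(f(a, a), a)), a)), a)   [R6 at 1.2]
5. pair(cons(cons(0, pair(0, a)), f(f(0, f(f(a, a), a)), a)), a)  →  pair(cons(cons(0, pair(0, a)), f(0, f(f(a, a), a))), a)   [R6 at 1.2]
6. pair(cons(cons(0, pair(0, a)), f(0, f(f(a, a), a))), a)  →  pair(cons(cons(0, pair(0, a)), f(0, f(a, a))), a)   [R6 at 1.2.2]
7. pair(cons(cons(0, pair(0, a)), f(0, f(a, a))), a)  →  pair(cons(cons(0, pair(0, a)), f(0, a)), a)   [R6 at 1.2.2]
8. pair(cons(cons(0, pair(0, a)), f(0, a)), a)  →  pair(cons(cons(0, pair(0, a)), 0), a)   [R6 at 1.2]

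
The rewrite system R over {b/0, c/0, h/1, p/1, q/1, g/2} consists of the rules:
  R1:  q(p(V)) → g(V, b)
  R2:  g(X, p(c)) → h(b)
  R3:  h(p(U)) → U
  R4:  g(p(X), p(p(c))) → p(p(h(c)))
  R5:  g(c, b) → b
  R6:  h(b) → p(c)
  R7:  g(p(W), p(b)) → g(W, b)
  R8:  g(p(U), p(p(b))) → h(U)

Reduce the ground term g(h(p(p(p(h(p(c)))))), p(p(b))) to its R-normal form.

c

1. g(h(p(p(p(h(p(c)))))), p(p(b)))  →  g(p(p(h(p(c)))), p(p(b)))   [R3 at 1]
2. g(p(p(h(p(c)))), p(p(b)))  →  h(p(h(p(c))))   [R8 at ε]
3. h(p(h(p(c))))  →  h(p(c))   [R3 at ε]
4. h(p(c))  →  c   [R3 at ε]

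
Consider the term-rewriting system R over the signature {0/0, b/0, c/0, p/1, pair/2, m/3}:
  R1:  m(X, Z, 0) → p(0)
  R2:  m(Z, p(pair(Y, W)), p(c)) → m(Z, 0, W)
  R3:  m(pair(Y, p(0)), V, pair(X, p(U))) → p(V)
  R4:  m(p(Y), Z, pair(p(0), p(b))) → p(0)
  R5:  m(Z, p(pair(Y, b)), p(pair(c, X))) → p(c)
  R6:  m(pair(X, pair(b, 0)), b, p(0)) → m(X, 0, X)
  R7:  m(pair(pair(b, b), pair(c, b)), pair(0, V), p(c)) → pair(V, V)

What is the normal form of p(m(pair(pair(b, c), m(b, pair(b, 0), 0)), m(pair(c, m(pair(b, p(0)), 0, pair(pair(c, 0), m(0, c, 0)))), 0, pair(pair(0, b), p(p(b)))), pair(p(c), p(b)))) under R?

p(p(p(0)))

1. p(m(pair(pair(b, c), m(b, pair(b, 0), 0)), m(pair(c, m(pair(b, p(0)), 0, pair(pair(c, 0), m(0, c, 0)))), 0, pair(pair(0, b), p(p(b)))), pair(p(c), p(b))))  →  p(m(pair(pair(b, c), p(0)), m(pair(c, m(pair(b, p(0)), 0, pair(pair(c, 0), m(0, c, 0)))), 0, pair(pair(0, b), p(p(b)))), pair(p(c), p(b))))   [R1 at 1.1.2]
2. p(m(pair(pair(b, c), p(0)), m(pair(c, m(pair(b, p(0)), 0, pair(pair(c, 0), m(0, c, 0)))), 0, pair(pair(0, b), p(p(b)))), pair(p(c), p(b))))  →  p(p(m(pair(c, m(pair(b, p(0)), 0, pair(pair(c, 0), m(0, c, 0)))), 0, pair(pair(0, b), p(p(b))))))   [R3 at 1]
3. p(p(m(pair(c, m(pair(b, p(0)), 0, pair(pair(c, 0), m(0, c, 0)))), 0, pair(pair(0, b), p(p(b))))))  →  p(p(m(pair(c, m(pair(b, p(0)), 0, pair(pair(c, 0), p(0)))), 0, pair(pair(0, b), p(p(b))))))   [R1 at 1.1.1.2.3.2]
4. p(p(m(pair(c, m(pair(b, p(0)), 0, pair(pair(c, 0), p(0)))), 0, pair(pair(0, b), p(p(b))))))  →  p(p(m(pair(c, p(0)), 0, pair(pair(0, b), p(p(b))))))   [R3 at 1.1.1.2]
5. p(p(m(pair(c, p(0)), 0, pair(pair(0, b), p(p(b))))))  →  p(p(p(0)))   [R3 at 1.1]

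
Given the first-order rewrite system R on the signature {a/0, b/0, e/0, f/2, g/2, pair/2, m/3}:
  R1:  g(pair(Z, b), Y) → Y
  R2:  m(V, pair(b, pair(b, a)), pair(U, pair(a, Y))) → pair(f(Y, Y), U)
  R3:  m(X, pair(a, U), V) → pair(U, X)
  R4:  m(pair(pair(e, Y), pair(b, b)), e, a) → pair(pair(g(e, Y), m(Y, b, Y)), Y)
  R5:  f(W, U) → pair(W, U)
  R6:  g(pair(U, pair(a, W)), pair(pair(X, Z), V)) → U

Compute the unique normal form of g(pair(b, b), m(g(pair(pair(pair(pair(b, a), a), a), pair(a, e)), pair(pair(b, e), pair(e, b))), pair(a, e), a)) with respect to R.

1. g(pair(b, b), m(g(pair(pair(pair(pair(b, a), a), a), pair(a, e)), pair(pair(b, e), pair(e, b))), pair(a, e), a))  →  m(g(pair(pair(pair(pair(b, a), a), a), pair(a, e)), pair(pair(b, e), pair(e, b))), pair(a, e), a)   [R1 at ε]
2. m(g(pair(pair(pair(pair(b, a), a), a), pair(a, e)), pair(pair(b, e), pair(e, b))), pair(a, e), a)  →  pair(e, g(pair(pair(pair(pair(b, a), a), a), pair(a, e)), pair(pair(b, e), pair(e, b))))   [R3 at ε]
3. pair(e, g(pair(pair(pair(pair(b, a), a), a), pair(a, e)), pair(pair(b, e), pair(e, b))))  →  pair(e, pair(pair(pair(b, a), a), a))   [R6 at 2]

pair(e, pair(pair(pair(b, a), a), a))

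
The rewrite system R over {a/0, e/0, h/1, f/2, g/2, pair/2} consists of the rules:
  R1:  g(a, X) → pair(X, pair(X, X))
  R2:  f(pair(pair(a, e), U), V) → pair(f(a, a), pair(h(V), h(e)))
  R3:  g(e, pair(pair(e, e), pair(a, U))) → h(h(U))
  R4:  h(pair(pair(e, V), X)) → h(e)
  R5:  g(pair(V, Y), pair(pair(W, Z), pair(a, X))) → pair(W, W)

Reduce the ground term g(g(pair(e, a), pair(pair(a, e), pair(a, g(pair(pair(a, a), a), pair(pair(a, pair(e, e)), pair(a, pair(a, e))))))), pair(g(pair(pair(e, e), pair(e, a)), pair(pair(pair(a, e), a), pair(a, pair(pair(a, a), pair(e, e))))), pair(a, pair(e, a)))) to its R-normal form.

pair(pair(a, e), pair(a, e))

1. g(g(pair(e, a), pair(pair(a, e), pair(a, g(pair(pair(a, a), a), pair(pair(a, pair(e, e)), pair(a, pair(a, e))))))), pair(g(pair(pair(e, e), pair(e, a)), pair(pair(pair(a, e), a), pair(a, pair(pair(a, a), pair(e, e))))), pair(a, pair(e, a))))  →  g(pair(a, a), pair(g(pair(pair(e, e), pair(e, a)), pair(pair(pair(a, e), a), pair(a, pair(pair(a, a), pair(e, e))))), pair(a, pair(e, a))))   [R5 at 1]
2. g(pair(a, a), pair(g(pair(pair(e, e), pair(e, a)), pair(pair(pair(a, e), a), pair(a, pair(pair(a, a), pair(e, e))))), pair(a, pair(e, a))))  →  g(pair(a, a), pair(pair(pair(a, e), pair(a, e)), pair(a, pair(e, a))))   [R5 at 2.1]
3. g(pair(a, a), pair(pair(pair(a, e), pair(a, e)), pair(a, pair(e, a))))  →  pair(pair(a, e), pair(a, e))   [R5 at ε]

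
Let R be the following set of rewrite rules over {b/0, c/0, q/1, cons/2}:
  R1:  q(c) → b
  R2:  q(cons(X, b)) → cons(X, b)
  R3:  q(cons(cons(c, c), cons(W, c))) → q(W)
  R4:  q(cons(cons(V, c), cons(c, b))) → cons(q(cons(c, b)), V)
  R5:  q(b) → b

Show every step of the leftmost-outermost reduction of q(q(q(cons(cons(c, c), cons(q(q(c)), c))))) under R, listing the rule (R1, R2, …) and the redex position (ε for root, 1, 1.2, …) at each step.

1. q(q(q(cons(cons(c, c), cons(q(q(c)), c)))))  →  q(q(q(q(q(c)))))   [R3 at 1.1]
2. q(q(q(q(q(c)))))  →  q(q(q(q(b))))   [R1 at 1.1.1.1]
3. q(q(q(q(b))))  →  q(q(q(b)))   [R5 at 1.1.1]
4. q(q(q(b)))  →  q(q(b))   [R5 at 1.1]
5. q(q(b))  →  q(b)   [R5 at 1]
6. q(b)  →  b   [R5 at ε]

b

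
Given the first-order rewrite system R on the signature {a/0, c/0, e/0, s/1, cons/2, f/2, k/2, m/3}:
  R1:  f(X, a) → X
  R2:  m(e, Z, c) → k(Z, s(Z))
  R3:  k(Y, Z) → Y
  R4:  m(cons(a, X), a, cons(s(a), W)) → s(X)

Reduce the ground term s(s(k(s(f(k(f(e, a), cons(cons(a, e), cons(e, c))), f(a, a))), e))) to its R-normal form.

s(s(s(e)))

1. s(s(k(s(f(k(f(e, a), cons(cons(a, e), cons(e, c))), f(a, a))), e)))  →  s(s(s(f(k(f(e, a), cons(cons(a, e), cons(e, c))), f(a, a)))))   [R3 at 1.1]
2. s(s(s(f(k(f(e, a), cons(cons(a, e), cons(e, c))), f(a, a)))))  →  s(s(s(f(f(e, a), f(a, a)))))   [R3 at 1.1.1.1]
3. s(s(s(f(f(e, a), f(a, a)))))  →  s(s(s(f(e, f(a, a)))))   [R1 at 1.1.1.1]
4. s(s(s(f(e, f(a, a)))))  →  s(s(s(f(e, a))))   [R1 at 1.1.1.2]
5. s(s(s(f(e, a))))  →  s(s(s(e)))   [R1 at 1.1.1]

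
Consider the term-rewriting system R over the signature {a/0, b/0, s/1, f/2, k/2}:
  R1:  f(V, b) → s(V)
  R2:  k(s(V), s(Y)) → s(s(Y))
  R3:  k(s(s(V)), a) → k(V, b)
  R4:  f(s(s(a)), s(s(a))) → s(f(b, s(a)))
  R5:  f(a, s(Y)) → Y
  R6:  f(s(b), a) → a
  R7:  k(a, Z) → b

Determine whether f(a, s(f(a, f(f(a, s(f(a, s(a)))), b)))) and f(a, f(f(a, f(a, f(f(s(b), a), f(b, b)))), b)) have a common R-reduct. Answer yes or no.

yes — NF(t₁) = a, NF(t₂) = a

Reduce t₁ = f(a, s(f(a, f(f(a, s(f(a, s(a)))), b)))):
1. f(a, s(f(a, f(f(a, s(f(a, s(a)))), b))))  →  f(a, f(f(a, s(f(a, s(a)))), b))   [R5 at ε]
2. f(a, f(f(a, s(f(a, s(a)))), b))  →  f(a, s(f(a, s(f(a, s(a))))))   [R1 at 2]
3. f(a, s(f(a, s(f(a, s(a))))))  →  f(a, s(f(a, s(a))))   [R5 at ε]
4. f(a, s(f(a, s(a))))  →  f(a, s(a))   [R5 at ε]
5. f(a, s(a))  →  a   [R5 at ε]

Reduce t₂ = f(a, f(f(a, f(a, f(f(s(b), a), f(b, b)))), b)):
1. f(a, f(f(a, f(a, f(f(s(b), a), f(b, b)))), b))  →  f(a, s(f(a, f(a, f(f(s(b), a), f(b, b))))))   [R1 at 2]
2. f(a, s(f(a, f(a, f(f(s(b), a), f(b, b))))))  →  f(a, f(a, f(f(s(b), a), f(b, b))))   [R5 at ε]
3. f(a, f(a, f(f(s(b), a), f(b, b))))  →  f(a, f(a, f(a, f(b, b))))   [R6 at 2.2.1]
4. f(a, f(a, f(a, f(b, b))))  →  f(a, f(a, f(a, s(b))))   [R1 at 2.2.2]
5. f(a, f(a, f(a, s(b))))  →  f(a, f(a, b))   [R5 at 2.2]
6. f(a, f(a, b))  →  f(a, s(a))   [R1 at 2]
7. f(a, s(a))  →  a   [R5 at ε]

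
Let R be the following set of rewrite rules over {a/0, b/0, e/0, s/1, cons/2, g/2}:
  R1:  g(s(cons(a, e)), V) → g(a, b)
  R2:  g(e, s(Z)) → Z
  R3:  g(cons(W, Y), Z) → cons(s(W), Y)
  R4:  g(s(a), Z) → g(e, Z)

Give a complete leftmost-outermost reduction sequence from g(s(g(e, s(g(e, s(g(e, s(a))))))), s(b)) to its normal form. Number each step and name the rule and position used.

b

1. g(s(g(e, s(g(e, s(g(e, s(a))))))), s(b))  →  g(s(g(e, s(g(e, s(a))))), s(b))   [R2 at 1.1]
2. g(s(g(e, s(g(e, s(a))))), s(b))  →  g(s(g(e, s(a))), s(b))   [R2 at 1.1]
3. g(s(g(e, s(a))), s(b))  →  g(s(a), s(b))   [R2 at 1.1]
4. g(s(a), s(b))  →  g(e, s(b))   [R4 at ε]
5. g(e, s(b))  →  b   [R2 at ε]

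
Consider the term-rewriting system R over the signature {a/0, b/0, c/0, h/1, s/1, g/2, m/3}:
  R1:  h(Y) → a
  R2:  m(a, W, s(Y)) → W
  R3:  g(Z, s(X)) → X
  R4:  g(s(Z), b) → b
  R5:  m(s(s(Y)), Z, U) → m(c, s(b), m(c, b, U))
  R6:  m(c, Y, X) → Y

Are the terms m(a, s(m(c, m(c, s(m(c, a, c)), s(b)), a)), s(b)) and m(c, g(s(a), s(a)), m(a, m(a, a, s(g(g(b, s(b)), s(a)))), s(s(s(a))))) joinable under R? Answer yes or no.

Reduce t₁ = m(a, s(m(c, m(c, s(m(c, a, c)), s(b)), a)), s(b)):
1. m(a, s(m(c, m(c, s(m(c, a, c)), s(b)), a)), s(b))  →  s(m(c, m(c, s(m(c, a, c)), s(b)), a))   [R2 at ε]
2. s(m(c, m(c, s(m(c, a, c)), s(b)), a))  →  s(m(c, s(m(c, a, c)), s(b)))   [R6 at 1]
3. s(m(c, s(m(c, a, c)), s(b)))  →  s(s(m(c, a, c)))   [R6 at 1]
4. s(s(m(c, a, c)))  →  s(s(a))   [R6 at 1.1]

Reduce t₂ = m(c, g(s(a), s(a)), m(a, m(a, a, s(g(g(b, s(b)), s(a)))), s(s(s(a))))):
1. m(c, g(s(a), s(a)), m(a, m(a, a, s(g(g(b, s(b)), s(a)))), s(s(s(a)))))  →  g(s(a), s(a))   [R6 at ε]
2. g(s(a), s(a))  →  a   [R3 at ε]

no — NF(t₁) = s(s(a)), NF(t₂) = a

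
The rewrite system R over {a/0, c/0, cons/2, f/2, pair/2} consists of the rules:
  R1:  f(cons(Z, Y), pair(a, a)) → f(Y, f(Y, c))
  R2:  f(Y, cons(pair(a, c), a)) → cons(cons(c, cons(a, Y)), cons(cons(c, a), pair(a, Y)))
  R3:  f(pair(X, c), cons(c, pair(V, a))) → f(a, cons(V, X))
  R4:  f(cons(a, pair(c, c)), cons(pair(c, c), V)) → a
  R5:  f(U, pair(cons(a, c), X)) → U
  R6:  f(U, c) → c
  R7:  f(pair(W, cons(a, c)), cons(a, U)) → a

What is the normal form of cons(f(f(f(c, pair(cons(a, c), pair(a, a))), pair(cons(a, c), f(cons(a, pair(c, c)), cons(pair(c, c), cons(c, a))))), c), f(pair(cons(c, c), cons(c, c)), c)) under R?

cons(c, c)

1. cons(f(f(f(c, pair(cons(a, c), pair(a, a))), pair(cons(a, c), f(cons(a, pair(c, c)), cons(pair(c, c), cons(c, a))))), c), f(pair(cons(c, c), cons(c, c)), c))  →  cons(c, f(pair(cons(c, c), cons(c, c)), c))   [R6 at 1]
2. cons(c, f(pair(cons(c, c), cons(c, c)), c))  →  cons(c, c)   [R6 at 2]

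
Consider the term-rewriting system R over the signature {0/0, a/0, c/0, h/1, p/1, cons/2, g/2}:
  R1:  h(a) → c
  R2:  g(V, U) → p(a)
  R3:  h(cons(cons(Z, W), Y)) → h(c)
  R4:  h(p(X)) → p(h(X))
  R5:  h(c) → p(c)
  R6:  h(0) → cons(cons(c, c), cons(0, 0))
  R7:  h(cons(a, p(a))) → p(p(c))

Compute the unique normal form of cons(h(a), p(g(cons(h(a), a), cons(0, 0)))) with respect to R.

cons(c, p(p(a)))

1. cons(h(a), p(g(cons(h(a), a), cons(0, 0))))  →  cons(c, p(g(cons(h(a), a), cons(0, 0))))   [R1 at 1]
2. cons(c, p(g(cons(h(a), a), cons(0, 0))))  →  cons(c, p(p(a)))   [R2 at 2.1]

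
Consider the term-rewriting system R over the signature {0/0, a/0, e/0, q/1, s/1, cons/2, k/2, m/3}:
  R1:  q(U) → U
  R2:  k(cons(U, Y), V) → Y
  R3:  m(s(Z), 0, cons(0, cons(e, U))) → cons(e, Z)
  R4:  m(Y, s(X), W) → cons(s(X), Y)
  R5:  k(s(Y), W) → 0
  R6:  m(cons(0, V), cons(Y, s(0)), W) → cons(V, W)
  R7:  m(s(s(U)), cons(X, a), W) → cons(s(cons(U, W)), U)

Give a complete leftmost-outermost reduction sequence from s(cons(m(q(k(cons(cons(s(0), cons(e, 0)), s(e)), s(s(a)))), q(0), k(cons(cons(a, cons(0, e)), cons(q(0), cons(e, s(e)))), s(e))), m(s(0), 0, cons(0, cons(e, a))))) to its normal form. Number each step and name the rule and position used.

s(cons(cons(e, e), cons(e, 0)))

1. s(cons(m(q(k(cons(cons(s(0), cons(e, 0)), s(e)), s(s(a)))), q(0), k(cons(cons(a, cons(0, e)), cons(q(0), cons(e, s(e)))), s(e))), m(s(0), 0, cons(0, cons(e, a)))))  →  s(cons(m(k(cons(cons(s(0), cons(e, 0)), s(e)), s(s(a))), q(0), k(cons(cons(a, cons(0, e)), cons(q(0), cons(e, s(e)))), s(e))), m(s(0), 0, cons(0, cons(e, a)))))   [R1 at 1.1.1]
2. s(cons(m(k(cons(cons(s(0), cons(e, 0)), s(e)), s(s(a))), q(0), k(cons(cons(a, cons(0, e)), cons(q(0), cons(e, s(e)))), s(e))), m(s(0), 0, cons(0, cons(e, a)))))  →  s(cons(m(s(e), q(0), k(cons(cons(a, cons(0, e)), cons(q(0), cons(e, s(e)))), s(e))), m(s(0), 0, cons(0, cons(e, a)))))   [R2 at 1.1.1]
3. s(cons(m(s(e), q(0), k(cons(cons(a, cons(0, e)), cons(q(0), cons(e, s(e)))), s(e))), m(s(0), 0, cons(0, cons(e, a)))))  →  s(cons(m(s(e), 0, k(cons(cons(a, cons(0, e)), cons(q(0), cons(e, s(e)))), s(e))), m(s(0), 0, cons(0, cons(e, a)))))   [R1 at 1.1.2]
4. s(cons(m(s(e), 0, k(cons(cons(a, cons(0, e)), cons(q(0), cons(e, s(e)))), s(e))), m(s(0), 0, cons(0, cons(e, a)))))  →  s(cons(m(s(e), 0, cons(q(0), cons(e, s(e)))), m(s(0), 0, cons(0, cons(e, a)))))   [R2 at 1.1.3]
5. s(cons(m(s(e), 0, cons(q(0), cons(e, s(e)))), m(s(0), 0, cons(0, cons(e, a)))))  →  s(cons(m(s(e), 0, cons(0, cons(e, s(e)))), m(s(0), 0, cons(0, cons(e, a)))))   [R1 at 1.1.3.1]
6. s(cons(m(s(e), 0, cons(0, cons(e, s(e)))), m(s(0), 0, cons(0, cons(e, a)))))  →  s(cons(cons(e, e), m(s(0), 0, cons(0, cons(e, a)))))   [R3 at 1.1]
7. s(cons(cons(e, e), m(s(0), 0, cons(0, cons(e, a)))))  →  s(cons(cons(e, e), cons(e, 0)))   [R3 at 1.2]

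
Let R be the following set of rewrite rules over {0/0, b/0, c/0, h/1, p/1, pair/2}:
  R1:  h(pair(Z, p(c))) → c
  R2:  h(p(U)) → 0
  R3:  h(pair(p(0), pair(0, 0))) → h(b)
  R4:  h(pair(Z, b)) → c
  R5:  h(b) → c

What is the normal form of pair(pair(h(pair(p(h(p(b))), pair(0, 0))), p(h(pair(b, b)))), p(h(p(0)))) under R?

pair(pair(c, p(c)), p(0))

1. pair(pair(h(pair(p(h(p(b))), pair(0, 0))), p(h(pair(b, b)))), p(h(p(0))))  →  pair(pair(h(pair(p(0), pair(0, 0))), p(h(pair(b, b)))), p(h(p(0))))   [R2 at 1.1.1.1.1]
2. pair(pair(h(pair(p(0), pair(0, 0))), p(h(pair(b, b)))), p(h(p(0))))  →  pair(pair(h(b), p(h(pair(b, b)))), p(h(p(0))))   [R3 at 1.1]
3. pair(pair(h(b), p(h(pair(b, b)))), p(h(p(0))))  →  pair(pair(c, p(h(pair(b, b)))), p(h(p(0))))   [R5 at 1.1]
4. pair(pair(c, p(h(pair(b, b)))), p(h(p(0))))  →  pair(pair(c, p(c)), p(h(p(0))))   [R4 at 1.2.1]
5. pair(pair(c, p(c)), p(h(p(0))))  →  pair(pair(c, p(c)), p(0))   [R2 at 2.1]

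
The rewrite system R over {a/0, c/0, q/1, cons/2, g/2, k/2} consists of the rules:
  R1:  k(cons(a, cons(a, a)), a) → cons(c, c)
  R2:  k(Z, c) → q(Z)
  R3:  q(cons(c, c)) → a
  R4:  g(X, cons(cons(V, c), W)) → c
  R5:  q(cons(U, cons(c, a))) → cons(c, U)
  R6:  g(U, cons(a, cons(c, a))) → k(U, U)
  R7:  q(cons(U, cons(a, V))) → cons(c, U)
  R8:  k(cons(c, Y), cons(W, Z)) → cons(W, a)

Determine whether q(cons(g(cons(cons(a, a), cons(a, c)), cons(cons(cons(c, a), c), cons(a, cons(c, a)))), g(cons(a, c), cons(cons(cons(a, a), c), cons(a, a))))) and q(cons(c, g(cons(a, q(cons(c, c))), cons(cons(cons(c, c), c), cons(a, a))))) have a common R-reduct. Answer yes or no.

yes — NF(t₁) = a, NF(t₂) = a

Reduce t₁ = q(cons(g(cons(cons(a, a), cons(a, c)), cons(cons(cons(c, a), c), cons(a, cons(c, a)))), g(cons(a, c), cons(cons(cons(a, a), c), cons(a, a))))):
1. q(cons(g(cons(cons(a, a), cons(a, c)), cons(cons(cons(c, a), c), cons(a, cons(c, a)))), g(cons(a, c), cons(cons(cons(a, a), c), cons(a, a)))))  →  q(cons(c, g(cons(a, c), cons(cons(cons(a, a), c), cons(a, a)))))   [R4 at 1.1]
2. q(cons(c, g(cons(a, c), cons(cons(cons(a, a), c), cons(a, a)))))  →  q(cons(c, c))   [R4 at 1.2]
3. q(cons(c, c))  →  a   [R3 at ε]

Reduce t₂ = q(cons(c, g(cons(a, q(cons(c, c))), cons(cons(cons(c, c), c), cons(a, a))))):
1. q(cons(c, g(cons(a, q(cons(c, c))), cons(cons(cons(c, c), c), cons(a, a)))))  →  q(cons(c, c))   [R4 at 1.2]
2. q(cons(c, c))  →  a   [R3 at ε]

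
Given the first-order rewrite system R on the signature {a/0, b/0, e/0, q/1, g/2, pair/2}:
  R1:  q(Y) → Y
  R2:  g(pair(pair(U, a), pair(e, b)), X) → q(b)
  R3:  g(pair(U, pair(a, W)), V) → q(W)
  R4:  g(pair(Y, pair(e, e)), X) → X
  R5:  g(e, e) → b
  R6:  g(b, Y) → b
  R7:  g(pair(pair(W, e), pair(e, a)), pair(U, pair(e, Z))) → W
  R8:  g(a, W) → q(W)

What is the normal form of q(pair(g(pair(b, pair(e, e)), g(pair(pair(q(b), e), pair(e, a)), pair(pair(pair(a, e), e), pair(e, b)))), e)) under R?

pair(b, e)

1. q(pair(g(pair(b, pair(e, e)), g(pair(pair(q(b), e), pair(e, a)), pair(pair(pair(a, e), e), pair(e, b)))), e))  →  pair(g(pair(b, pair(e, e)), g(pair(pair(q(b), e), pair(e, a)), pair(pair(pair(a, e), e), pair(e, b)))), e)   [R1 at ε]
2. pair(g(pair(b, pair(e, e)), g(pair(pair(q(b), e), pair(e, a)), pair(pair(pair(a, e), e), pair(e, b)))), e)  →  pair(g(pair(pair(q(b), e), pair(e, a)), pair(pair(pair(a, e), e), pair(e, b))), e)   [R4 at 1]
3. pair(g(pair(pair(q(b), e), pair(e, a)), pair(pair(pair(a, e), e), pair(e, b))), e)  →  pair(q(b), e)   [R7 at 1]
4. pair(q(b), e)  →  pair(b, e)   [R1 at 1]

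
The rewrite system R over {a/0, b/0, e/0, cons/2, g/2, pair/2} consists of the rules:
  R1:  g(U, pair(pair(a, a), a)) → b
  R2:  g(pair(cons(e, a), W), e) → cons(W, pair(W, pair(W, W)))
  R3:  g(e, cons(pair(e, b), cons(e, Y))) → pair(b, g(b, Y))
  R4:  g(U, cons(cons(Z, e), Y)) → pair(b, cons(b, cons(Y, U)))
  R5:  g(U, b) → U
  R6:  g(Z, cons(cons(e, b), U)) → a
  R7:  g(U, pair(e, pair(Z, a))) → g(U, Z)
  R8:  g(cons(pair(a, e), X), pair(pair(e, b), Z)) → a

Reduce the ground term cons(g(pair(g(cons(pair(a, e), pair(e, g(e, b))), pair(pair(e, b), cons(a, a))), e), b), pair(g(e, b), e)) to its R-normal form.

cons(pair(a, e), pair(e, e))

1. cons(g(pair(g(cons(pair(a, e), pair(e, g(e, b))), pair(pair(e, b), cons(a, a))), e), b), pair(g(e, b), e))  →  cons(pair(g(cons(pair(a, e), pair(e, g(e, b))), pair(pair(e, b), cons(a, a))), e), pair(g(e, b), e))   [R5 at 1]
2. cons(pair(g(cons(pair(a, e), pair(e, g(e, b))), pair(pair(e, b), cons(a, a))), e), pair(g(e, b), e))  →  cons(pair(a, e), pair(g(e, b), e))   [R8 at 1.1]
3. cons(pair(a, e), pair(g(e, b), e))  →  cons(pair(a, e), pair(e, e))   [R5 at 2.1]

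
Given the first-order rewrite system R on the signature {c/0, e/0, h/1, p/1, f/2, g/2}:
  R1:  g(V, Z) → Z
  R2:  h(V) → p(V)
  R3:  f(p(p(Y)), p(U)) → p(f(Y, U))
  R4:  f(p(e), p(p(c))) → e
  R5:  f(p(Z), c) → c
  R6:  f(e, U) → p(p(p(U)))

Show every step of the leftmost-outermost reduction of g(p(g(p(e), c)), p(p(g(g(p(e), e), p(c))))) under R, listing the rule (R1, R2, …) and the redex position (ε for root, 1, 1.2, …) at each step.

1. g(p(g(p(e), c)), p(p(g(g(p(e), e), p(c)))))  →  p(p(g(g(p(e), e), p(c))))   [R1 at ε]
2. p(p(g(g(p(e), e), p(c))))  →  p(p(p(c)))   [R1 at 1.1]

p(p(p(c)))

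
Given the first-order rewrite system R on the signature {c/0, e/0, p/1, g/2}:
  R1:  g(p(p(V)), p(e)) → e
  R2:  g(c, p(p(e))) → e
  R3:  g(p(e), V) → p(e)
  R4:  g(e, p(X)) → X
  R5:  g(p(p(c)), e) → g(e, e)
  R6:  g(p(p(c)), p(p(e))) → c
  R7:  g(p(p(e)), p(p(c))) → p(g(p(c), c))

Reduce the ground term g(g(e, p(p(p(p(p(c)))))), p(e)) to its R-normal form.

e

1. g(g(e, p(p(p(p(p(c)))))), p(e))  →  g(p(p(p(p(c)))), p(e))   [R4 at 1]
2. g(p(p(p(p(c)))), p(e))  →  e   [R1 at ε]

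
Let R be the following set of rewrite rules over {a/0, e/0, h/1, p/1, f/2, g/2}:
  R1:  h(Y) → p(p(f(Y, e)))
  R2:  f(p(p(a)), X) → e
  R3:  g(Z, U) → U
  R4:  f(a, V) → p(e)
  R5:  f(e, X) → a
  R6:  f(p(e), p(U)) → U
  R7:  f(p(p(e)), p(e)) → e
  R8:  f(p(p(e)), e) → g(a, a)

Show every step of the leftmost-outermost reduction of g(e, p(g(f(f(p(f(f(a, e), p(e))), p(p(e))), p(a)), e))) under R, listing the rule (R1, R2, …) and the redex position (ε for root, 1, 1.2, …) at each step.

p(e)

1. g(e, p(g(f(f(p(f(f(a, e), p(e))), p(p(e))), p(a)), e)))  →  p(g(f(f(p(f(f(a, e), p(e))), p(p(e))), p(a)), e))   [R3 at ε]
2. p(g(f(f(p(f(f(a, e), p(e))), p(p(e))), p(a)), e))  →  p(e)   [R3 at 1]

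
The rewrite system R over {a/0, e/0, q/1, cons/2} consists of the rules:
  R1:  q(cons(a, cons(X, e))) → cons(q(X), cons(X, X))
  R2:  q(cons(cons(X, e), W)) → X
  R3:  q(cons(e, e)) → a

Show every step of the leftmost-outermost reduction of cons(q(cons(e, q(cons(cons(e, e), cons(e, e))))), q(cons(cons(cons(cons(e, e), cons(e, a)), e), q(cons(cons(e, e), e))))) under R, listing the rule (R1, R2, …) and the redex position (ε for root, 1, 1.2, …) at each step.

cons(a, cons(cons(e, e), cons(e, a)))

1. cons(q(cons(e, q(cons(cons(e, e), cons(e, e))))), q(cons(cons(cons(cons(e, e), cons(e, a)), e), q(cons(cons(e, e), e)))))  →  cons(q(cons(e, e)), q(cons(cons(cons(cons(e, e), cons(e, a)), e), q(cons(cons(e, e), e)))))   [R2 at 1.1.2]
2. cons(q(cons(e, e)), q(cons(cons(cons(cons(e, e), cons(e, a)), e), q(cons(cons(e, e), e)))))  →  cons(a, q(cons(cons(cons(cons(e, e), cons(e, a)), e), q(cons(cons(e, e), e)))))   [R3 at 1]
3. cons(a, q(cons(cons(cons(cons(e, e), cons(e, a)), e), q(cons(cons(e, e), e)))))  →  cons(a, cons(cons(e, e), cons(e, a)))   [R2 at 2]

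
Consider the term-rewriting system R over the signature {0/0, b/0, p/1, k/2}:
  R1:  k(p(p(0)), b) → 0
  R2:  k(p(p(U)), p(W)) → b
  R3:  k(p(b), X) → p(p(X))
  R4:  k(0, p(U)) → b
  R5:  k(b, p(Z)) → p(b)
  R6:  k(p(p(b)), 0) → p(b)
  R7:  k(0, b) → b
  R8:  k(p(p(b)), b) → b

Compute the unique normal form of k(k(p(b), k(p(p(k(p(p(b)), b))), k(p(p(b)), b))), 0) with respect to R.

p(b)

1. k(k(p(b), k(p(p(k(p(p(b)), b))), k(p(p(b)), b))), 0)  →  k(p(p(k(p(p(k(p(p(b)), b))), k(p(p(b)), b)))), 0)   [R3 at 1]
2. k(p(p(k(p(p(k(p(p(b)), b))), k(p(p(b)), b)))), 0)  →  k(p(p(k(p(p(b)), k(p(p(b)), b)))), 0)   [R8 at 1.1.1.1.1.1]
3. k(p(p(k(p(p(b)), k(p(p(b)), b)))), 0)  →  k(p(p(k(p(p(b)), b))), 0)   [R8 at 1.1.1.2]
4. k(p(p(k(p(p(b)), b))), 0)  →  k(p(p(b)), 0)   [R8 at 1.1.1]
5. k(p(p(b)), 0)  →  p(b)   [R6 at ε]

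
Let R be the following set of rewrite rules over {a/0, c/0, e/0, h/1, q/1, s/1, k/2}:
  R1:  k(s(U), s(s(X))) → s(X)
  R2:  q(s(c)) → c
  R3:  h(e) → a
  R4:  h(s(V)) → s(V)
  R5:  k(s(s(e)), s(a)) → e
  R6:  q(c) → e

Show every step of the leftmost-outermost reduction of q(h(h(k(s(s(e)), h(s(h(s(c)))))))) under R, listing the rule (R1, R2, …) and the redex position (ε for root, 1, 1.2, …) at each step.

c

1. q(h(h(k(s(s(e)), h(s(h(s(c))))))))  →  q(h(h(k(s(s(e)), s(h(s(c)))))))   [R4 at 1.1.1.2]
2. q(h(h(k(s(s(e)), s(h(s(c)))))))  →  q(h(h(k(s(s(e)), s(s(c))))))   [R4 at 1.1.1.2.1]
3. q(h(h(k(s(s(e)), s(s(c))))))  →  q(h(h(s(c))))   [R1 at 1.1.1]
4. q(h(h(s(c))))  →  q(h(s(c)))   [R4 at 1.1]
5. q(h(s(c)))  →  q(s(c))   [R4 at 1]
6. q(s(c))  →  c   [R2 at ε]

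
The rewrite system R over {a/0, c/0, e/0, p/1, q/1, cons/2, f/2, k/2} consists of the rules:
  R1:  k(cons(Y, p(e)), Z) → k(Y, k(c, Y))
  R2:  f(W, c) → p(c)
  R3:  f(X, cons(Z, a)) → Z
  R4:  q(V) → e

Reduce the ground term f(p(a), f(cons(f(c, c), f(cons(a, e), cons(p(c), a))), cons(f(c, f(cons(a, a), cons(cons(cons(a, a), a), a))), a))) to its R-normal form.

1. f(p(a), f(cons(f(c, c), f(cons(a, e), cons(p(c), a))), cons(f(c, f(cons(a, a), cons(cons(cons(a, a), a), a))), a)))  →  f(p(a), f(c, f(cons(a, a), cons(cons(cons(a, a), a), a))))   [R3 at 2]
2. f(p(a), f(c, f(cons(a, a), cons(cons(cons(a, a), a), a))))  →  f(p(a), f(c, cons(cons(a, a), a)))   [R3 at 2.2]
3. f(p(a), f(c, cons(cons(a, a), a)))  →  f(p(a), cons(a, a))   [R3 at 2]
4. f(p(a), cons(a, a))  →  a   [R3 at ε]

a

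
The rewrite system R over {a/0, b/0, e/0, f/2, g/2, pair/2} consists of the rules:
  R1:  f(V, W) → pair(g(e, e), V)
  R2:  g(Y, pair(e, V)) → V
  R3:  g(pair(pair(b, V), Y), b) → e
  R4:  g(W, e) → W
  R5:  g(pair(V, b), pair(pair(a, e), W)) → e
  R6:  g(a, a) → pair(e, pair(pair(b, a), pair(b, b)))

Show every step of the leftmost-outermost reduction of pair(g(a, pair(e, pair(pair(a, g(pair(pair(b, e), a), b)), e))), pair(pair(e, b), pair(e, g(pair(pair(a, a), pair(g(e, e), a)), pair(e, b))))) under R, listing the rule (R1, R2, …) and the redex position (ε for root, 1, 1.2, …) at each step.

1. pair(g(a, pair(e, pair(pair(a, g(pair(pair(b, e), a), b)), e))), pair(pair(e, b), pair(e, g(pair(pair(a, a), pair(g(e, e), a)), pair(e, b)))))  →  pair(pair(pair(a, g(pair(pair(b, e), a), b)), e), pair(pair(e, b), pair(e, g(pair(pair(a, a), pair(g(e, e), a)), pair(e, b)))))   [R2 at 1]
2. pair(pair(pair(a, g(pair(pair(b, e), a), b)), e), pair(pair(e, b), pair(e, g(pair(pair(a, a), pair(g(e, e), a)), pair(e, b)))))  →  pair(pair(pair(a, e), e), pair(pair(e, b), pair(e, g(pair(pair(a, a), pair(g(e, e), a)), pair(e, b)))))   [R3 at 1.1.2]
3. pair(pair(pair(a, e), e), pair(pair(e, b), pair(e, g(pair(pair(a, a), pair(g(e, e), a)), pair(e, b)))))  →  pair(pair(pair(a, e), e), pair(pair(e, b), pair(e, b)))   [R2 at 2.2.2]

pair(pair(pair(a, e), e), pair(pair(e, b), pair(e, b)))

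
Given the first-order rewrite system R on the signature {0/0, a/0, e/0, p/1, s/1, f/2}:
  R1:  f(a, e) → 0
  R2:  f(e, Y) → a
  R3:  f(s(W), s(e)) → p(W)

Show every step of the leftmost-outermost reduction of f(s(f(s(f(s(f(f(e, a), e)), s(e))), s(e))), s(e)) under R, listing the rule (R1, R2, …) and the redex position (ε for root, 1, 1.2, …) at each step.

p(p(p(0)))

1. f(s(f(s(f(s(f(f(e, a), e)), s(e))), s(e))), s(e))  →  p(f(s(f(s(f(f(e, a), e)), s(e))), s(e)))   [R3 at ε]
2. p(f(s(f(s(f(f(e, a), e)), s(e))), s(e)))  →  p(p(f(s(f(f(e, a), e)), s(e))))   [R3 at 1]
3. p(p(f(s(f(f(e, a), e)), s(e))))  →  p(p(p(f(f(e, a), e))))   [R3 at 1.1]
4. p(p(p(f(f(e, a), e))))  →  p(p(p(f(a, e))))   [R2 at 1.1.1.1]
5. p(p(p(f(a, e))))  →  p(p(p(0)))   [R1 at 1.1.1]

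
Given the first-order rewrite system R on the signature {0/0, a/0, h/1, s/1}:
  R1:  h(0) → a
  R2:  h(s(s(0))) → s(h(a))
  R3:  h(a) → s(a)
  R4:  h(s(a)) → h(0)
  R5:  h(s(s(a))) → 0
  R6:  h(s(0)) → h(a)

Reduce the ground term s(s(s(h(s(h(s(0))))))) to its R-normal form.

s(s(s(0)))

1. s(s(s(h(s(h(s(0)))))))  →  s(s(s(h(s(h(a))))))   [R6 at 1.1.1.1.1]
2. s(s(s(h(s(h(a))))))  →  s(s(s(h(s(s(a))))))   [R3 at 1.1.1.1.1]
3. s(s(s(h(s(s(a))))))  →  s(s(s(0)))   [R5 at 1.1.1]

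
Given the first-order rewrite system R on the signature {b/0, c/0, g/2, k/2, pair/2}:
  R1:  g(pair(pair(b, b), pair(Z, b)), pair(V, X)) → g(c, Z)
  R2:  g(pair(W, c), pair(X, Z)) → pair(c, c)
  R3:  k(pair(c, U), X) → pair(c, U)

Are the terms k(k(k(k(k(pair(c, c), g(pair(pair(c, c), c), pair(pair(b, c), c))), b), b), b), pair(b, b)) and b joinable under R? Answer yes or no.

no — NF(t₁) = pair(c, c), NF(t₂) = b

Reduce t₁ = k(k(k(k(k(pair(c, c), g(pair(pair(c, c), c), pair(pair(b, c), c))), b), b), b), pair(b, b)):
1. k(k(k(k(k(pair(c, c), g(pair(pair(c, c), c), pair(pair(b, c), c))), b), b), b), pair(b, b))  →  k(k(k(k(pair(c, c), b), b), b), pair(b, b))   [R3 at 1.1.1.1]
2. k(k(k(k(pair(c, c), b), b), b), pair(b, b))  →  k(k(k(pair(c, c), b), b), pair(b, b))   [R3 at 1.1.1]
3. k(k(k(pair(c, c), b), b), pair(b, b))  →  k(k(pair(c, c), b), pair(b, b))   [R3 at 1.1]
4. k(k(pair(c, c), b), pair(b, b))  →  k(pair(c, c), pair(b, b))   [R3 at 1]
5. k(pair(c, c), pair(b, b))  →  pair(c, c)   [R3 at ε]

Reduce t₂ = b:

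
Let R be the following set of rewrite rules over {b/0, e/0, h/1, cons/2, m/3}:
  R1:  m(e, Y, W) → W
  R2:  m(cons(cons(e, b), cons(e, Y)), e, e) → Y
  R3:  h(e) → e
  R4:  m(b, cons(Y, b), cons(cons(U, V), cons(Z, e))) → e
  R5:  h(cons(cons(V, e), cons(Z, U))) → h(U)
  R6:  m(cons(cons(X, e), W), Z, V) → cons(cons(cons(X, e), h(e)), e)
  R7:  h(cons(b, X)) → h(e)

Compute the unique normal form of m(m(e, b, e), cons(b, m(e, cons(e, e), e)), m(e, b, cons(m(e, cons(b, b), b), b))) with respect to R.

1. m(m(e, b, e), cons(b, m(e, cons(e, e), e)), m(e, b, cons(m(e, cons(b, b), b), b)))  →  m(e, cons(b, m(e, cons(e, e), e)), m(e, b, cons(m(e, cons(b, b), b), b)))   [R1 at 1]
2. m(e, cons(b, m(e, cons(e, e), e)), m(e, b, cons(m(e, cons(b, b), b), b)))  →  m(e, b, cons(m(e, cons(b, b), b), b))   [R1 at ε]
3. m(e, b, cons(m(e, cons(b, b), b), b))  →  cons(m(e, cons(b, b), b), b)   [R1 at ε]
4. cons(m(e, cons(b, b), b), b)  →  cons(b, b)   [R1 at 1]

cons(b, b)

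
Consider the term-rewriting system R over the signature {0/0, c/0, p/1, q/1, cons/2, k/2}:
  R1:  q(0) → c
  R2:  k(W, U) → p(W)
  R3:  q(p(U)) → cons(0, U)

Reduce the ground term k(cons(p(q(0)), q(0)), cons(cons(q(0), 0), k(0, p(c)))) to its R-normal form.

1. k(cons(p(q(0)), q(0)), cons(cons(q(0), 0), k(0, p(c))))  →  p(cons(p(q(0)), q(0)))   [R2 at ε]
2. p(cons(p(q(0)), q(0)))  →  p(cons(p(c), q(0)))   [R1 at 1.1.1]
3. p(cons(p(c), q(0)))  →  p(cons(p(c), c))   [R1 at 1.2]

p(cons(p(c), c))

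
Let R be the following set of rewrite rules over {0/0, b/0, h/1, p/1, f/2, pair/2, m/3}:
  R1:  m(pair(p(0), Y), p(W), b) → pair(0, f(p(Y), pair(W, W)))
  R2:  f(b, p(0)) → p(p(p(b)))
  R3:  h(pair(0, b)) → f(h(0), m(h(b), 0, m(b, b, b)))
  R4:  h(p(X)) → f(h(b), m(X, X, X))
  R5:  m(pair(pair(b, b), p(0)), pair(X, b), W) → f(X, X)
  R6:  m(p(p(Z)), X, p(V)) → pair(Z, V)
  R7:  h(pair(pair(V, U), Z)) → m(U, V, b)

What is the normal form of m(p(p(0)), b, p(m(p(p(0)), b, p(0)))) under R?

pair(0, pair(0, 0))

1. m(p(p(0)), b, p(m(p(p(0)), b, p(0))))  →  pair(0, m(p(p(0)), b, p(0)))   [R6 at ε]
2. pair(0, m(p(p(0)), b, p(0)))  →  pair(0, pair(0, 0))   [R6 at 2]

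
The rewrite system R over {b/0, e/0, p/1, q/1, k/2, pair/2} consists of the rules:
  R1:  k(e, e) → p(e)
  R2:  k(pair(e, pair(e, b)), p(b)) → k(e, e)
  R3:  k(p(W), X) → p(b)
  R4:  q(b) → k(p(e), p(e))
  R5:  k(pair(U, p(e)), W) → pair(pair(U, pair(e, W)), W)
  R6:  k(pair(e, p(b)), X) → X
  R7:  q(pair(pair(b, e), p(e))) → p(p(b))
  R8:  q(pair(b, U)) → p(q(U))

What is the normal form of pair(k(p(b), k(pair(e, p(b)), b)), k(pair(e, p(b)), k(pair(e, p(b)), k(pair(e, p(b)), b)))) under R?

pair(p(b), b)

1. pair(k(p(b), k(pair(e, p(b)), b)), k(pair(e, p(b)), k(pair(e, p(b)), k(pair(e, p(b)), b))))  →  pair(p(b), k(pair(e, p(b)), k(pair(e, p(b)), k(pair(e, p(b)), b))))   [R3 at 1]
2. pair(p(b), k(pair(e, p(b)), k(pair(e, p(b)), k(pair(e, p(b)), b))))  →  pair(p(b), k(pair(e, p(b)), k(pair(e, p(b)), b)))   [R6 at 2]
3. pair(p(b), k(pair(e, p(b)), k(pair(e, p(b)), b)))  →  pair(p(b), k(pair(e, p(b)), b))   [R6 at 2]
4. pair(p(b), k(pair(e, p(b)), b))  →  pair(p(b), b)   [R6 at 2]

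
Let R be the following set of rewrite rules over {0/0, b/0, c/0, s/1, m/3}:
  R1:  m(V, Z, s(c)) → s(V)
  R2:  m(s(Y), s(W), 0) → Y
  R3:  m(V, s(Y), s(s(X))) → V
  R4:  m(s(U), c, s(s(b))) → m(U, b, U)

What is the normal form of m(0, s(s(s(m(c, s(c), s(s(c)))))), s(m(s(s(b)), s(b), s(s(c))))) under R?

0

1. m(0, s(s(s(m(c, s(c), s(s(c)))))), s(m(s(s(b)), s(b), s(s(c)))))  →  m(0, s(s(s(c))), s(m(s(s(b)), s(b), s(s(c)))))   [R3 at 2.1.1.1]
2. m(0, s(s(s(c))), s(m(s(s(b)), s(b), s(s(c)))))  →  m(0, s(s(s(c))), s(s(s(b))))   [R3 at 3.1]
3. m(0, s(s(s(c))), s(s(s(b))))  →  0   [R3 at ε]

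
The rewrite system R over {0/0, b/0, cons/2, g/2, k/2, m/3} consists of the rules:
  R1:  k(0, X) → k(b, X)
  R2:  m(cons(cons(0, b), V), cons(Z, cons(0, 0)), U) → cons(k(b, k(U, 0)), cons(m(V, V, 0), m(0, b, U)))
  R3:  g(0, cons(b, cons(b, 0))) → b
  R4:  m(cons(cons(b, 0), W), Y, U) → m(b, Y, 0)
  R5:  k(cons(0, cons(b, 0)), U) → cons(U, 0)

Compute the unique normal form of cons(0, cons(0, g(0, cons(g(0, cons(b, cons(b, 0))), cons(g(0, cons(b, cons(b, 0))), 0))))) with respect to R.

1. cons(0, cons(0, g(0, cons(g(0, cons(b, cons(b, 0))), cons(g(0, cons(b, cons(b, 0))), 0)))))  →  cons(0, cons(0, g(0, cons(b, cons(g(0, cons(b, cons(b, 0))), 0)))))   [R3 at 2.2.2.1]
2. cons(0, cons(0, g(0, cons(b, cons(g(0, cons(b, cons(b, 0))), 0)))))  →  cons(0, cons(0, g(0, cons(b, cons(b, 0)))))   [R3 at 2.2.2.2.1]
3. cons(0, cons(0, g(0, cons(b, cons(b, 0)))))  →  cons(0, cons(0, b))   [R3 at 2.2]

cons(0, cons(0, b))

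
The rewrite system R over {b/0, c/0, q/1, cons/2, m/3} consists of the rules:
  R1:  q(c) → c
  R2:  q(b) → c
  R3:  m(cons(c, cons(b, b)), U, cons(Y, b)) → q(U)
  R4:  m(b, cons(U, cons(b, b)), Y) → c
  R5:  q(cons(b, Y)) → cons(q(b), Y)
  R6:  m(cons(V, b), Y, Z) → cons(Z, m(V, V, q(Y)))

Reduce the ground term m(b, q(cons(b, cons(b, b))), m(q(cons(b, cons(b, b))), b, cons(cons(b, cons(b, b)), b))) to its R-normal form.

1. m(b, q(cons(b, cons(b, b))), m(q(cons(b, cons(b, b))), b, cons(cons(b, cons(b, b)), b)))  →  m(b, cons(q(b), cons(b, b)), m(q(cons(b, cons(b, b))), b, cons(cons(b, cons(b, b)), b)))   [R5 at 2]
2. m(b, cons(q(b), cons(b, b)), m(q(cons(b, cons(b, b))), b, cons(cons(b, cons(b, b)), b)))  →  c   [R4 at ε]

c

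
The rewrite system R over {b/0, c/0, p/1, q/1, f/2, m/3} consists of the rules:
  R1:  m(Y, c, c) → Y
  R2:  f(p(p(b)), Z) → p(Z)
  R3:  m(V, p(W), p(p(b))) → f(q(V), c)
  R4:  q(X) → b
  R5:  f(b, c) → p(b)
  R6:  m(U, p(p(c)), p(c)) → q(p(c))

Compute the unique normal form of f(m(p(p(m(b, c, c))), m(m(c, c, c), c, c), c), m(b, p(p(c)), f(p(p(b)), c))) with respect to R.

1. f(m(p(p(m(b, c, c))), m(m(c, c, c), c, c), c), m(b, p(p(c)), f(p(p(b)), c)))  →  f(m(p(p(b)), m(m(c, c, c), c, c), c), m(b, p(p(c)), f(p(p(b)), c)))   [R1 at 1.1.1.1]
2. f(m(p(p(b)), m(m(c, c, c), c, c), c), m(b, p(p(c)), f(p(p(b)), c)))  →  f(m(p(p(b)), m(c, c, c), c), m(b, p(p(c)), f(p(p(b)), c)))   [R1 at 1.2]
3. f(m(p(p(b)), m(c, c, c), c), m(b, p(p(c)), f(p(p(b)), c)))  →  f(m(p(p(b)), c, c), m(b, p(p(c)), f(p(p(b)), c)))   [R1 at 1.2]
4. f(m(p(p(b)), c, c), m(b, p(p(c)), f(p(p(b)), c)))  →  f(p(p(b)), m(b, p(p(c)), f(p(p(b)), c)))   [R1 at 1]
5. f(p(p(b)), m(b, p(p(c)), f(p(p(b)), c)))  →  p(m(b, p(p(c)), f(p(p(b)), c)))   [R2 at ε]
6. p(m(b, p(p(c)), f(p(p(b)), c)))  →  p(m(b, p(p(c)), p(c)))   [R2 at 1.3]
7. p(m(b, p(p(c)), p(c)))  →  p(q(p(c)))   [R6 at 1]
8. p(q(p(c)))  →  p(b)   [R4 at 1]

p(b)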